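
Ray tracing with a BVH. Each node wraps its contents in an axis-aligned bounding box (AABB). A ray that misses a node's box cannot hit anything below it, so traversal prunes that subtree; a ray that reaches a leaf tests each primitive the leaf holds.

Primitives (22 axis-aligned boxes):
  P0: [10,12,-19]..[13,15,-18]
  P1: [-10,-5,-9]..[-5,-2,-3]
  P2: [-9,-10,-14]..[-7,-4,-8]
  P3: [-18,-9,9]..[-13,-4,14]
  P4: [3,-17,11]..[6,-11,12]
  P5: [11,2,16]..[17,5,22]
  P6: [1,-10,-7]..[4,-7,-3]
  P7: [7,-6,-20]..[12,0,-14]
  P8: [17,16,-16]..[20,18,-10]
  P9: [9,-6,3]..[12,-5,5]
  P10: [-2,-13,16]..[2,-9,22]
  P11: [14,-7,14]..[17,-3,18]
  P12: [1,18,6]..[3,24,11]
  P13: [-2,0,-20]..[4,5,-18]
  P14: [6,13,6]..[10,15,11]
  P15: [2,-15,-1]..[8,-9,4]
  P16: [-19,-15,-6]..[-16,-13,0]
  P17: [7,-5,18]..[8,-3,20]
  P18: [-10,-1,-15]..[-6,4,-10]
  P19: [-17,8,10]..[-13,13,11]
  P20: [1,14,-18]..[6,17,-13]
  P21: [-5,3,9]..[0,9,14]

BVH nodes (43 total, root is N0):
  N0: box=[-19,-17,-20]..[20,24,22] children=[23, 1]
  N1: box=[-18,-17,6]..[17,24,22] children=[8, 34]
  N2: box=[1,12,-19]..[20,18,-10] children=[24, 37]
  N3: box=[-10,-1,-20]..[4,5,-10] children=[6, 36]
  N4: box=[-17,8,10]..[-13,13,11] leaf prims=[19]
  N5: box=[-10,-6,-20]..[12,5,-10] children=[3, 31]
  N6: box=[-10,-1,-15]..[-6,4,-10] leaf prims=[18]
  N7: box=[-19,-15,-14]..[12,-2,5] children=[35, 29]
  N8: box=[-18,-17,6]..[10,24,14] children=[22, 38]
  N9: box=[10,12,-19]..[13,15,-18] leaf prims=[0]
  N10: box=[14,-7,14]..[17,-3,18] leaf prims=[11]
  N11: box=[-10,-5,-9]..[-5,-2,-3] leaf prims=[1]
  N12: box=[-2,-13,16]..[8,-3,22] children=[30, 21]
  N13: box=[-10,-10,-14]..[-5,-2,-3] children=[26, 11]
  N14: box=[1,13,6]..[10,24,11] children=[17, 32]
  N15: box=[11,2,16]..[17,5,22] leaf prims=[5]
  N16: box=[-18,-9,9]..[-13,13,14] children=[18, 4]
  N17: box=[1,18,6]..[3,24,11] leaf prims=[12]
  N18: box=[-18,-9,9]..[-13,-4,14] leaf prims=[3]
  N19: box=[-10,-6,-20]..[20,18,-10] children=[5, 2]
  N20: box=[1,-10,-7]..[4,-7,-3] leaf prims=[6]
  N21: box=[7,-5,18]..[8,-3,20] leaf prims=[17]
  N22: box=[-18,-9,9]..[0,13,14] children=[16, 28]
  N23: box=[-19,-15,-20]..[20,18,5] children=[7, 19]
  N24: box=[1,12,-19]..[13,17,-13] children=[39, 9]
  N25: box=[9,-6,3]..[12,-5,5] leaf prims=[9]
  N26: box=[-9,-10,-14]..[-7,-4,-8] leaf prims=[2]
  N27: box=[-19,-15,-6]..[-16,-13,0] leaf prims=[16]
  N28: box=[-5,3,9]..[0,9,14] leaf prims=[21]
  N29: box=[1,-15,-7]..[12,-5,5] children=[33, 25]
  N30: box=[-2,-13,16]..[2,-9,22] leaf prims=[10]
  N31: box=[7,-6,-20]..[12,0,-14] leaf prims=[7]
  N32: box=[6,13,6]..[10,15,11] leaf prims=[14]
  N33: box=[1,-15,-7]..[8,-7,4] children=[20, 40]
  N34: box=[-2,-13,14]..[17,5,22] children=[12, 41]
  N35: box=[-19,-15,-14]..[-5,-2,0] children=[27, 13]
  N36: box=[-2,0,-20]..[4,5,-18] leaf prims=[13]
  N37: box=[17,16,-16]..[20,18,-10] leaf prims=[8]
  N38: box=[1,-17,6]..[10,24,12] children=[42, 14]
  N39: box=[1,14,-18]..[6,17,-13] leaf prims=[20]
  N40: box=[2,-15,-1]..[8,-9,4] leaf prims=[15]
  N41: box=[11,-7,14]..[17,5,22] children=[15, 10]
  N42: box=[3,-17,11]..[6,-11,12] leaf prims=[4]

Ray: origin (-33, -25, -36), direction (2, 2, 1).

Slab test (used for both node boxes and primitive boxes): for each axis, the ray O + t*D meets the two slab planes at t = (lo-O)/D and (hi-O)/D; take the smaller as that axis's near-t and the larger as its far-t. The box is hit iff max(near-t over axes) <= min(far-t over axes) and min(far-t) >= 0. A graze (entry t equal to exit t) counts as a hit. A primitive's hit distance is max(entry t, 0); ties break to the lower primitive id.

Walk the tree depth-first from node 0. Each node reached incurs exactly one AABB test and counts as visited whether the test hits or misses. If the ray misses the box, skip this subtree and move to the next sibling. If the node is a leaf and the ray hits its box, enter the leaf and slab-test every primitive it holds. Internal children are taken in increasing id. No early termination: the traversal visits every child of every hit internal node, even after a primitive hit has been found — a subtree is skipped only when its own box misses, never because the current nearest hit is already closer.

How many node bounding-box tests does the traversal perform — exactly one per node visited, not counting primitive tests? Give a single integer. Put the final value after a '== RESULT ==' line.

Trace the traversal:
N0 x:[7,53/2] y:[4,49/2] z:[16,58] -> hit [16,49/2], descend [1, 23]
  N1 x:[15/2,25] y:[4,49/2] z:[42,58] -> miss, prune
  N23 x:[7,53/2] y:[5,43/2] z:[16,41] -> hit [16,43/2], descend [7, 19]
    N7 x:[7,45/2] y:[5,23/2] z:[22,41] -> miss, prune
    N19 x:[23/2,53/2] y:[19/2,43/2] z:[16,26] -> hit [16,43/2], descend [2, 5]
      N2 x:[17,53/2] y:[37/2,43/2] z:[17,26] -> hit [37/2,43/2], descend [24, 37]
        N24 x:[17,23] y:[37/2,21] z:[17,23] -> hit [37/2,21], descend [9, 39]
          N9 x:[43/2,23] y:[37/2,20] z:[17,18] -> miss, prune
          N39 x:[17,39/2] y:[39/2,21] z:[18,23] -> hit [39/2,39/2] leaf, test {P20@t=39/2}
        N37 x:[25,53/2] y:[41/2,43/2] z:[20,26] -> miss, prune
      N5 x:[23/2,45/2] y:[19/2,15] z:[16,26] -> miss, prune

order=[0, 1, 23, 7, 19, 2, 24, 9, 39, 37, 5]  |boxes|=11  |leaves|=1  hit=P20

== RESULT ==
11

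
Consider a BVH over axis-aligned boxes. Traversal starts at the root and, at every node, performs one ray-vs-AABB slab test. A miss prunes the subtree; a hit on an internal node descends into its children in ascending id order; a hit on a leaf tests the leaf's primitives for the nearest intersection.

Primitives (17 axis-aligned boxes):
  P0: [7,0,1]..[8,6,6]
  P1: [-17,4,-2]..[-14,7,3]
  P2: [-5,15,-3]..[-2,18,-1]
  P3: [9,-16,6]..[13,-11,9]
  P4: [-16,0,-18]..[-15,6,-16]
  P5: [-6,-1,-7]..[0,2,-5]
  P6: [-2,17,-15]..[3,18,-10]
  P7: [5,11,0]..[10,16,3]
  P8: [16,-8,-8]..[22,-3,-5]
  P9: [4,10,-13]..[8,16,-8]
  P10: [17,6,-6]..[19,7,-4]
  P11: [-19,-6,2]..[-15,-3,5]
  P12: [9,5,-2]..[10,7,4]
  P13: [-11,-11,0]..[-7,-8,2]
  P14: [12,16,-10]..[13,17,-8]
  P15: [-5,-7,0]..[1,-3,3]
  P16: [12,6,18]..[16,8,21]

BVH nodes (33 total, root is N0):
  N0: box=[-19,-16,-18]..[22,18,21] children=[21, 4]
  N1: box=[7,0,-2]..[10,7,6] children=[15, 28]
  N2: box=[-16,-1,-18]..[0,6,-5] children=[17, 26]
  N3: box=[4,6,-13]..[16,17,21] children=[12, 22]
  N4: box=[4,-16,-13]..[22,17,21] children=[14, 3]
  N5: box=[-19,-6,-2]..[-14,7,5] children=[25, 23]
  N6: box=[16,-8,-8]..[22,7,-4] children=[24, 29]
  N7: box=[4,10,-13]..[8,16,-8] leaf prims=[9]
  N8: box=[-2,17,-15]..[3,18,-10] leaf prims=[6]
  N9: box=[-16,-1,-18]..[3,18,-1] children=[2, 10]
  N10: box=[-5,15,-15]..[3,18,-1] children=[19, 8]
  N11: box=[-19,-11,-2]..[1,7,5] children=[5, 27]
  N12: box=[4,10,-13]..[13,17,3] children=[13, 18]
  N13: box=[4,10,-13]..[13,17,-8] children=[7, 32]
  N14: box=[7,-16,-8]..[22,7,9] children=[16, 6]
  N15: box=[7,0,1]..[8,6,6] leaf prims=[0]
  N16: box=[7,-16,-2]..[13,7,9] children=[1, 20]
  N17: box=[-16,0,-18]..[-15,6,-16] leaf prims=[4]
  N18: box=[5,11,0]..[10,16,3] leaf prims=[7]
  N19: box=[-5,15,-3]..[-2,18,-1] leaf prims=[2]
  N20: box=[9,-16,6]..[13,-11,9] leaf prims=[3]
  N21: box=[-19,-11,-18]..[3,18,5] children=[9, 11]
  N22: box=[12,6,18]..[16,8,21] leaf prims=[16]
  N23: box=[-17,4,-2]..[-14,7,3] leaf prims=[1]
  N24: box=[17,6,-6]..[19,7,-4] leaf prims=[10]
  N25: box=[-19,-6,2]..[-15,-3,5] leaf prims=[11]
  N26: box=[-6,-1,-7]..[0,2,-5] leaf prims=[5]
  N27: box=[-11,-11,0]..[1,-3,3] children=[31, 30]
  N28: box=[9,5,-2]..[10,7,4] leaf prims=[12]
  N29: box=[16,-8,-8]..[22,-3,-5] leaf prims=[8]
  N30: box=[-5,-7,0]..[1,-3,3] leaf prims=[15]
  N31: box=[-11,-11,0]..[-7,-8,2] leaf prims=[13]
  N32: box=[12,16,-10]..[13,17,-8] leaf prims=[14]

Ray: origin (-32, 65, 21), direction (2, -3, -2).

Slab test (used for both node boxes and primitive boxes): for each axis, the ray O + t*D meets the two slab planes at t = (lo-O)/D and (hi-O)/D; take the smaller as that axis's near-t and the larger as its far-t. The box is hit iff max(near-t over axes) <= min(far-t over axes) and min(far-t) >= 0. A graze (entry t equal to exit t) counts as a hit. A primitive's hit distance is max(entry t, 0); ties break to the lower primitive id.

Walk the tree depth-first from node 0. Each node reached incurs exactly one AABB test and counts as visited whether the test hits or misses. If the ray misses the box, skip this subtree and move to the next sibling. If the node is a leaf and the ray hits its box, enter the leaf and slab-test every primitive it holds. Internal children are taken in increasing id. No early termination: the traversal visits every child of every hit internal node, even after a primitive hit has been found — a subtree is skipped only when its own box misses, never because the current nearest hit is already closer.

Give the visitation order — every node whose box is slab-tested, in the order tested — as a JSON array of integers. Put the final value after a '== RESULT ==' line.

Trace the traversal:
N0 x:[13/2,27] y:[47/3,27] z:[0,39/2] -> hit [47/3,39/2], descend [4, 21]
  N4 x:[18,27] y:[16,27] z:[0,17] -> miss, prune
  N21 x:[13/2,35/2] y:[47/3,76/3] z:[8,39/2] -> hit [47/3,35/2], descend [9, 11]
    N9 x:[8,35/2] y:[47/3,22] z:[11,39/2] -> hit [47/3,35/2], descend [2, 10]
      N2 x:[8,16] y:[59/3,22] z:[13,39/2] -> miss, prune
      N10 x:[27/2,35/2] y:[47/3,50/3] z:[11,18] -> hit [47/3,50/3], descend [8, 19]
        N8 x:[15,35/2] y:[47/3,16] z:[31/2,18] -> hit [47/3,16] leaf, test {P6@t=47/3}
        N19 x:[27/2,15] y:[47/3,50/3] z:[11,12] -> miss, prune
    N11 x:[13/2,33/2] y:[58/3,76/3] z:[8,23/2] -> miss, prune

9 AABB tests over nodes [0, 4, 21, 9, 2, 10, 8, 19, 11]; 1 leaf entered; closest P6.

== RESULT ==
[0, 4, 21, 9, 2, 10, 8, 19, 11]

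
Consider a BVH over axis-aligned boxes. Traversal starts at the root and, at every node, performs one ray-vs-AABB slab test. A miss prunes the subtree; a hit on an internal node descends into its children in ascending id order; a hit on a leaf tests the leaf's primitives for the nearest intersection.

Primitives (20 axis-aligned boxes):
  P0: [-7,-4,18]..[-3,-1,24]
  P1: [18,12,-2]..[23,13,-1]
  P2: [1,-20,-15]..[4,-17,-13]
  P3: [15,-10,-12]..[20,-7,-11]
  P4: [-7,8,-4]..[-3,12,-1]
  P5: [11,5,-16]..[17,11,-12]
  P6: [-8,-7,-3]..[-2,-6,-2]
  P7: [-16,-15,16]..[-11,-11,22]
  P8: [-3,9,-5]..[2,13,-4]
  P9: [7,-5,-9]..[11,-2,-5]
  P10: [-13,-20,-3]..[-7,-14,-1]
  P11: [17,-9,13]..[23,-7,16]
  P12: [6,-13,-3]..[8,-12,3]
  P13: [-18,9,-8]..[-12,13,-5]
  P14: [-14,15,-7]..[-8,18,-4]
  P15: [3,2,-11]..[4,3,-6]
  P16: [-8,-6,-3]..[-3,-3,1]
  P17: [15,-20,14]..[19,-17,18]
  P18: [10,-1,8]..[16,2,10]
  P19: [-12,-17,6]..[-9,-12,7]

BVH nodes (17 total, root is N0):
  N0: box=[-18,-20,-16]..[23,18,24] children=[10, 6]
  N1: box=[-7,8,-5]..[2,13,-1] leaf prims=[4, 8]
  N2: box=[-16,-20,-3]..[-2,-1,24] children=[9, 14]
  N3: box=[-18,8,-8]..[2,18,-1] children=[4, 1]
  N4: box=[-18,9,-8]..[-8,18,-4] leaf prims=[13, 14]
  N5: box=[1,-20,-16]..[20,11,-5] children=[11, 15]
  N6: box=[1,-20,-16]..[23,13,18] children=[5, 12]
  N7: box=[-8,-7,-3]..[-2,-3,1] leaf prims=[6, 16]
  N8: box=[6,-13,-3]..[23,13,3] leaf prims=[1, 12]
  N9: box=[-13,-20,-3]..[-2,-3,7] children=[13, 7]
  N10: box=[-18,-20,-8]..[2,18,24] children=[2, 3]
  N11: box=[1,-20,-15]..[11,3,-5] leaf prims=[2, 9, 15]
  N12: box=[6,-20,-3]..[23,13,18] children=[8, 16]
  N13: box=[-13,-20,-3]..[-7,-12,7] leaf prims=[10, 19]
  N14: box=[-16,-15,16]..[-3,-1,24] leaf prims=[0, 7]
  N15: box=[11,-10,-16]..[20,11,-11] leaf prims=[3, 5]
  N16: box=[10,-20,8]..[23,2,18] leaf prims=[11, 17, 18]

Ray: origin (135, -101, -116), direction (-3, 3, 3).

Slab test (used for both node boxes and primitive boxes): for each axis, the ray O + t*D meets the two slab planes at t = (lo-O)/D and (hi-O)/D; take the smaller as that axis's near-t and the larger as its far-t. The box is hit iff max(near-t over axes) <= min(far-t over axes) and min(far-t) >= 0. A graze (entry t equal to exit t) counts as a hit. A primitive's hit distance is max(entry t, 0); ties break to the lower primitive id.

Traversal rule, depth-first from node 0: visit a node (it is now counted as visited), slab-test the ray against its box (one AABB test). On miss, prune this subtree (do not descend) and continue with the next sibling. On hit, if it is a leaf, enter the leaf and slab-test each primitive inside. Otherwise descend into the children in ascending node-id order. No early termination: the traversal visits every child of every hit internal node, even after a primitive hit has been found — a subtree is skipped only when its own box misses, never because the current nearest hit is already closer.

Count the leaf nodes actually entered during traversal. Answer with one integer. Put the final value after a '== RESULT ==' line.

Walk:
N0 x:[112/3,51] y:[27,119/3] z:[100/3,140/3] -> hit [112/3,119/3], descend [6, 10]
  N6 x:[112/3,134/3] y:[27,38] z:[100/3,134/3] -> hit [112/3,38], descend [5, 12]
    N5 x:[115/3,134/3] y:[27,112/3] z:[100/3,37] -> miss, prune
    N12 x:[112/3,43] y:[27,38] z:[113/3,134/3] -> hit [113/3,38], descend [8, 16]
      N8 x:[112/3,43] y:[88/3,38] z:[113/3,119/3] -> hit [113/3,38] leaf, test {P1@t=38, P12(miss)}
      N16 x:[112/3,125/3] y:[27,103/3] z:[124/3,134/3] -> miss, prune
  N10 x:[133/3,51] y:[27,119/3] z:[36,140/3] -> miss, prune

7 AABB tests over nodes [0, 6, 5, 12, 8, 16, 10]; 1 leaf entered; closest P1.

== RESULT ==
1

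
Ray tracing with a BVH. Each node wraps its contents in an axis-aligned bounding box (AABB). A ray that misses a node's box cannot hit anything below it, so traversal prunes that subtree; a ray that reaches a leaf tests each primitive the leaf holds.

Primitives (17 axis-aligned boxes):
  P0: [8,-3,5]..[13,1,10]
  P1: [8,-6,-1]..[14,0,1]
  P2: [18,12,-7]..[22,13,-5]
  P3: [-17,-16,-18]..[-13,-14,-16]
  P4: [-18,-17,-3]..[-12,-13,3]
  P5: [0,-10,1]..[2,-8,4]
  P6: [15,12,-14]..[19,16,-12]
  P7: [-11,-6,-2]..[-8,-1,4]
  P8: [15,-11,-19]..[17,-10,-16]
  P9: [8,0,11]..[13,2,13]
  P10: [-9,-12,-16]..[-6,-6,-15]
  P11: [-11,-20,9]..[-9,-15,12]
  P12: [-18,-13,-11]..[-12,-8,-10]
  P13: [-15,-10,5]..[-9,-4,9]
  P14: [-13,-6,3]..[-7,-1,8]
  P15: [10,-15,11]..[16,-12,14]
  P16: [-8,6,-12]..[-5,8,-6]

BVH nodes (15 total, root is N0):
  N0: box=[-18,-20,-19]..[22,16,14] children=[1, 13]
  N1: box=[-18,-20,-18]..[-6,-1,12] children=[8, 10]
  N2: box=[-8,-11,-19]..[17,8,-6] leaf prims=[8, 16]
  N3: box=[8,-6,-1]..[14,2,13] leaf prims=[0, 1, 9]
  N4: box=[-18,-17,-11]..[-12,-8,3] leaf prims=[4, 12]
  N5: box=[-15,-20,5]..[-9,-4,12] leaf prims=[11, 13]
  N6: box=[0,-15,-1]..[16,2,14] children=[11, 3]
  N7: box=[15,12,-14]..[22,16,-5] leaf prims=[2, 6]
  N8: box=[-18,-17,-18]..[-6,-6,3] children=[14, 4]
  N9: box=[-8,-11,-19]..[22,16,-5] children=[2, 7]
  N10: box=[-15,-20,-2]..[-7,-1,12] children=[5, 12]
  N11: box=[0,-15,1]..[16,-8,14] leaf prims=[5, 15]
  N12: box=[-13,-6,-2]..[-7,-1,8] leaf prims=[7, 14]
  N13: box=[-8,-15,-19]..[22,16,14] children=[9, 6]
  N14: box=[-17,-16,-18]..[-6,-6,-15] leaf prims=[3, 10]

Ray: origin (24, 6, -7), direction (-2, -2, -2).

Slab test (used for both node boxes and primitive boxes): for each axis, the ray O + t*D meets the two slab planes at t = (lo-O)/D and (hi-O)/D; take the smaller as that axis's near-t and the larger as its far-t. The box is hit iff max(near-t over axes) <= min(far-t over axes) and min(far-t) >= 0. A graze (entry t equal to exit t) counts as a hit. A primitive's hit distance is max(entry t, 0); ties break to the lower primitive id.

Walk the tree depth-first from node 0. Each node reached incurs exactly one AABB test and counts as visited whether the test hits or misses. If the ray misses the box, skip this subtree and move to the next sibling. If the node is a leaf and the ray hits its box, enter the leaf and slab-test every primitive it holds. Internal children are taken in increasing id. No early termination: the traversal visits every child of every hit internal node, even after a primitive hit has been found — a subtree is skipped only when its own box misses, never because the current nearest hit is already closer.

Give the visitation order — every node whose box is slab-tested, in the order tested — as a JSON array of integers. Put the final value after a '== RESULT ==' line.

Traverse from the root:
N0 x:[1,21] y:[-5,13] z:[-21/2,6] -> hit [1,6], descend [1, 13]
  N1 x:[15,21] y:[7/2,13] z:[-19/2,11/2] -> miss, prune
  N13 x:[1,16] y:[-5,21/2] z:[-21/2,6] -> hit [1,6], descend [6, 9]
    N6 x:[4,12] y:[2,21/2] z:[-21/2,-3] -> miss, prune
    N9 x:[1,16] y:[-5,17/2] z:[-1,6] -> hit [1,6], descend [2, 7]
      N2 x:[7/2,16] y:[-1,17/2] z:[-1/2,6] -> hit [7/2,6] leaf, test {P8(miss), P16(miss)}
      N7 x:[1,9/2] y:[-5,-3] z:[-1,7/2] -> miss, prune

Summary -> nodes [0, 1, 13, 6, 9, 2, 7]; box-tests=7; leaf-entries=1; first=miss

== RESULT ==
[0, 1, 13, 6, 9, 2, 7]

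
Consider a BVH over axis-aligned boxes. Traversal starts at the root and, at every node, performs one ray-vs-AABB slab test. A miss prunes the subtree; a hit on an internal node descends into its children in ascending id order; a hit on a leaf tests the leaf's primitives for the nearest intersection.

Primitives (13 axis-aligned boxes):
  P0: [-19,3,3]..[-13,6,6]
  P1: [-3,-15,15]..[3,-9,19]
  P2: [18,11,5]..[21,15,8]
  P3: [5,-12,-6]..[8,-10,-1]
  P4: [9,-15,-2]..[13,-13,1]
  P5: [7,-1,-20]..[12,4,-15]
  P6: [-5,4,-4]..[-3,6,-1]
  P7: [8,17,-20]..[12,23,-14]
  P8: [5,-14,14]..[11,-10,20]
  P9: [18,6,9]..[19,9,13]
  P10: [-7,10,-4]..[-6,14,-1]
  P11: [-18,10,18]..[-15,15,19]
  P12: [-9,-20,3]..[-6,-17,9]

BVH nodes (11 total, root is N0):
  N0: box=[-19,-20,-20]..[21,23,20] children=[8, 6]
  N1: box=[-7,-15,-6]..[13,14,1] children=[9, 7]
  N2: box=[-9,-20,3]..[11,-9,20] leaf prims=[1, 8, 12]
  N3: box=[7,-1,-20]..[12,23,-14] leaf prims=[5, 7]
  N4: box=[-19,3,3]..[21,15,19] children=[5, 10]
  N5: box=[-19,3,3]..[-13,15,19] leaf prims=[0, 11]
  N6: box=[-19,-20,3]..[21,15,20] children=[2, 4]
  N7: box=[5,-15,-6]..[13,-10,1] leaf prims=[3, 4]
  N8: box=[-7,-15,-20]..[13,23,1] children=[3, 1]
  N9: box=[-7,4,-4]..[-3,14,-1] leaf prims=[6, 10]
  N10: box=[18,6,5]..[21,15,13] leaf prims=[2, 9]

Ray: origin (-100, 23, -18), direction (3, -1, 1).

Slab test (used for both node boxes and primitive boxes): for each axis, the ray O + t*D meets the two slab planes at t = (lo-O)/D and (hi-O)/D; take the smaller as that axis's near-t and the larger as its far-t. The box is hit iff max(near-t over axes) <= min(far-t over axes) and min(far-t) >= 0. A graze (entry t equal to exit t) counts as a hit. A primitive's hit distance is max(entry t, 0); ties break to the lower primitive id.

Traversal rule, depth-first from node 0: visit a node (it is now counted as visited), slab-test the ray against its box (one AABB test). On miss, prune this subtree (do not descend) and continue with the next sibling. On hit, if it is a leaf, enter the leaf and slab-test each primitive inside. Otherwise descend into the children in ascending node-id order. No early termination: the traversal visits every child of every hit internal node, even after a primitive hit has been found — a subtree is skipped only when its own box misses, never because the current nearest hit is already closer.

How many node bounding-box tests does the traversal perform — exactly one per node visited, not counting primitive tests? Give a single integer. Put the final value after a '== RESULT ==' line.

Trace the traversal:
N0 x:[27,121/3] y:[0,43] z:[-2,38] -> hit [27,38], descend [6, 8]
  N6 x:[27,121/3] y:[8,43] z:[21,38] -> hit [27,38], descend [2, 4]
    N2 x:[91/3,37] y:[32,43] z:[21,38] -> hit [32,37] leaf, test {P1@t=33, P8@t=35, P12(miss)}
    N4 x:[27,121/3] y:[8,20] z:[21,37] -> miss, prune
  N8 x:[31,113/3] y:[0,38] z:[-2,19] -> miss, prune

order=[0, 6, 2, 4, 8]  |boxes|=5  |leaves|=1  hit=P1

== RESULT ==
5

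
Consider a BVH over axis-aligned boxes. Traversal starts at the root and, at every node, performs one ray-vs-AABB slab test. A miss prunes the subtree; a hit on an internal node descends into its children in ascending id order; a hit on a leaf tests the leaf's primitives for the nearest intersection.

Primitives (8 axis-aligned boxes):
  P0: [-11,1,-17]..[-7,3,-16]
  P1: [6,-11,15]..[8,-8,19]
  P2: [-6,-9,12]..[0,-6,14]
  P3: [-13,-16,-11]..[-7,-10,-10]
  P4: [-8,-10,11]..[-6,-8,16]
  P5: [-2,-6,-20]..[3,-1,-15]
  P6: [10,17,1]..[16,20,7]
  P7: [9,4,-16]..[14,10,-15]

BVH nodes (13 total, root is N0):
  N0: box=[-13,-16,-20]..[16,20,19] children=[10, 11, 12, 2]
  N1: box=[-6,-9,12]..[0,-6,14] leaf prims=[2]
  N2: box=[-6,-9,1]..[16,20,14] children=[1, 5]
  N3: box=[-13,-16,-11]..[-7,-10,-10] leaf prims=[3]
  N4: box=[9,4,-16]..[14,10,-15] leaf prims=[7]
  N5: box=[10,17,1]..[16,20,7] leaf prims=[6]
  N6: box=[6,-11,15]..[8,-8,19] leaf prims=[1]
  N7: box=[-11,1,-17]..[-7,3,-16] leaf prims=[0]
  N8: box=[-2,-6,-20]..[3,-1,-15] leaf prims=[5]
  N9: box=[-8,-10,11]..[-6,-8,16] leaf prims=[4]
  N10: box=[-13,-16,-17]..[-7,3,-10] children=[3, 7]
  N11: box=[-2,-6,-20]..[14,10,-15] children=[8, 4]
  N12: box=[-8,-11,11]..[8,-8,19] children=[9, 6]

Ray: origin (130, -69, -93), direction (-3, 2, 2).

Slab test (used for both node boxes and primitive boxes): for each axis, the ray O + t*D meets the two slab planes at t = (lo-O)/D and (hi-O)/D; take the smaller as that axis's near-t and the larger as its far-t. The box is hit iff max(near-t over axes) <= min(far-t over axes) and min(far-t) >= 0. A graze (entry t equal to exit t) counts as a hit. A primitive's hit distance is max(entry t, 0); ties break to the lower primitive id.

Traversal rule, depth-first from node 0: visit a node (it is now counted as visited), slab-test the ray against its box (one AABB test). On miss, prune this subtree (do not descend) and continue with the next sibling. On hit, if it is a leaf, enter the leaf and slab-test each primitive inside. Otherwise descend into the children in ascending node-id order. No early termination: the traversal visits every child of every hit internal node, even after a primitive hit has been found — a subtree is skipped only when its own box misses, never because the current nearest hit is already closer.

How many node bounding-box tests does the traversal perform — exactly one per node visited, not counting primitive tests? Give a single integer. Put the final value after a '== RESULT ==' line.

Trace the traversal:
N0 x:[38,143/3] y:[53/2,89/2] z:[73/2,56] -> hit [38,89/2], descend [2, 10, 11, 12]
  N2 x:[38,136/3] y:[30,89/2] z:[47,107/2] -> miss, prune
  N10 x:[137/3,143/3] y:[53/2,36] z:[38,83/2] -> miss, prune
  N11 x:[116/3,44] y:[63/2,79/2] z:[73/2,39] -> hit [116/3,39], descend [4, 8]
    N4 x:[116/3,121/3] y:[73/2,79/2] z:[77/2,39] -> hit [116/3,39] leaf, test {P7@t=116/3}
    N8 x:[127/3,44] y:[63/2,34] z:[73/2,39] -> miss, prune
  N12 x:[122/3,46] y:[29,61/2] z:[52,56] -> miss, prune

Summary -> nodes [0, 2, 10, 11, 4, 8, 12]; box-tests=7; leaf-entries=1; first=P7

== RESULT ==
7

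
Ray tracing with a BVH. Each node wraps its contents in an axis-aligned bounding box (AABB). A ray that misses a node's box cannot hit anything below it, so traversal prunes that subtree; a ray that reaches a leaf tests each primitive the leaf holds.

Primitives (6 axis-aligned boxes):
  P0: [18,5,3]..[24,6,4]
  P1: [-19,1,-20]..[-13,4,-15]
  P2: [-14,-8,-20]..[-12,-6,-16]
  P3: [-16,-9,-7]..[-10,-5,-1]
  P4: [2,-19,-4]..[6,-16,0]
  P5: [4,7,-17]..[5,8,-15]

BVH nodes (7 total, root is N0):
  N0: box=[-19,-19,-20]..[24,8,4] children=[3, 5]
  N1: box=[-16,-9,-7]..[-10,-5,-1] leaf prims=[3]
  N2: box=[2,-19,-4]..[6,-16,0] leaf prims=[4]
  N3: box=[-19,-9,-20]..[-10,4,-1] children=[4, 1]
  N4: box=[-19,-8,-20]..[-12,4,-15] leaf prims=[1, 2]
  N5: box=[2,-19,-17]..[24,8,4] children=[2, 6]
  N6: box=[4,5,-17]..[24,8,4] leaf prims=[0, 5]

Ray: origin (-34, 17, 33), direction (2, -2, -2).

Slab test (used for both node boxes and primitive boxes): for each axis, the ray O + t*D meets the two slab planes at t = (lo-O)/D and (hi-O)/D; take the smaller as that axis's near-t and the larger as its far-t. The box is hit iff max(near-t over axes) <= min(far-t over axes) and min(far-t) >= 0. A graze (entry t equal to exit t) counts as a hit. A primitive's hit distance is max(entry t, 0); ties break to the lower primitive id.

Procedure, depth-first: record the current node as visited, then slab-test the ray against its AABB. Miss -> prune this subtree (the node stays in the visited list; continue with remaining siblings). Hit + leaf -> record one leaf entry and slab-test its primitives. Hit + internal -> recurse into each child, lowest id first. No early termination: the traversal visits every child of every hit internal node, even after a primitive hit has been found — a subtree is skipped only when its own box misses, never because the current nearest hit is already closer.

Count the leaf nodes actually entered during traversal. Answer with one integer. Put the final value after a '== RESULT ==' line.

Trace the traversal:
N0 x:[15/2,29] y:[9/2,18] z:[29/2,53/2] -> hit [29/2,18], descend [3, 5]
  N3 x:[15/2,12] y:[13/2,13] z:[17,53/2] -> miss, prune
  N5 x:[18,29] y:[9/2,18] z:[29/2,25] -> hit [18,18], descend [2, 6]
    N2 x:[18,20] y:[33/2,18] z:[33/2,37/2] -> hit [18,18] leaf, test {P4@t=18}
    N6 x:[19,29] y:[9/2,6] z:[29/2,25] -> miss, prune

Visited [0, 3, 5, 2, 6]. Tests: 5 box, 1 leaf. Nearest: P4.

== RESULT ==
1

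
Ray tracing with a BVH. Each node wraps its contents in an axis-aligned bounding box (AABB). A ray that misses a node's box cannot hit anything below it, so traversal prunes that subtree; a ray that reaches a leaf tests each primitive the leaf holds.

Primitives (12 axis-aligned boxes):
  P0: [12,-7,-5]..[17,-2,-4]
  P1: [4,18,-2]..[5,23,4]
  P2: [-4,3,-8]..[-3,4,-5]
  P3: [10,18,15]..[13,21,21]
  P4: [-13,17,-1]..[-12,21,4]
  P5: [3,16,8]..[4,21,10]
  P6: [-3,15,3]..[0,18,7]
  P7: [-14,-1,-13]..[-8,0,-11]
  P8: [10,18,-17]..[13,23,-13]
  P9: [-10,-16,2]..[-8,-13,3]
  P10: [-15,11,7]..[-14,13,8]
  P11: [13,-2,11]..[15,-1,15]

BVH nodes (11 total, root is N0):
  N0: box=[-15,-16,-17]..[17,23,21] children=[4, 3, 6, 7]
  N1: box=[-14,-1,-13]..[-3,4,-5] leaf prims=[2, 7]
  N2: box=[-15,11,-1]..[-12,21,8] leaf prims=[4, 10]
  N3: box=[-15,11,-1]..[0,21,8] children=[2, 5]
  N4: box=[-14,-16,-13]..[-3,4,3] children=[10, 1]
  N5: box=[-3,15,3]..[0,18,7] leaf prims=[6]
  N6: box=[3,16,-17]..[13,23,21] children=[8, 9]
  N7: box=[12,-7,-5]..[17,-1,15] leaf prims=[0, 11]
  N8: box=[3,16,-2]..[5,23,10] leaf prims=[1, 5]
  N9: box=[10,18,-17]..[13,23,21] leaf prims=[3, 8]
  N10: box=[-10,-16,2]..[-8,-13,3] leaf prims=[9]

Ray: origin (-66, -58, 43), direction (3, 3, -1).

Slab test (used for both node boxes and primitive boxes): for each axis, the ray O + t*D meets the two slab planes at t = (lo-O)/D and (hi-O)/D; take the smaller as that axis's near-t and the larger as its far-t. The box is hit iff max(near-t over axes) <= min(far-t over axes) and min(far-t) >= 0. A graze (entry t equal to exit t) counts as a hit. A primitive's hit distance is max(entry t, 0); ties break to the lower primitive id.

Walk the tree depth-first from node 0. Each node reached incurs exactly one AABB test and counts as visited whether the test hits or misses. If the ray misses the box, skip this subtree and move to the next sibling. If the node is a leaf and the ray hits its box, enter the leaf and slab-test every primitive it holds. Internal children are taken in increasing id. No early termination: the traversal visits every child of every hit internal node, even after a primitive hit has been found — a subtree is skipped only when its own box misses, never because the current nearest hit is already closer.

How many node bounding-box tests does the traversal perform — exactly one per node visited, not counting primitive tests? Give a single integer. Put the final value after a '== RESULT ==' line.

Walk:
N0 x:[17,83/3] y:[14,27] z:[22,60] -> hit [22,27], descend [3, 4, 6, 7]
  N3 x:[17,22] y:[23,79/3] z:[35,44] -> miss, prune
  N4 x:[52/3,21] y:[14,62/3] z:[40,56] -> miss, prune
  N6 x:[23,79/3] y:[74/3,27] z:[22,60] -> hit [74/3,79/3], descend [8, 9]
    N8 x:[23,71/3] y:[74/3,27] z:[33,45] -> miss, prune
    N9 x:[76/3,79/3] y:[76/3,27] z:[22,60] -> hit [76/3,79/3] leaf, test {P3@t=76/3, P8(miss)}
  N7 x:[26,83/3] y:[17,19] z:[28,48] -> miss, prune

Summary -> nodes [0, 3, 4, 6, 8, 9, 7]; box-tests=7; leaf-entries=1; first=P3

== RESULT ==
7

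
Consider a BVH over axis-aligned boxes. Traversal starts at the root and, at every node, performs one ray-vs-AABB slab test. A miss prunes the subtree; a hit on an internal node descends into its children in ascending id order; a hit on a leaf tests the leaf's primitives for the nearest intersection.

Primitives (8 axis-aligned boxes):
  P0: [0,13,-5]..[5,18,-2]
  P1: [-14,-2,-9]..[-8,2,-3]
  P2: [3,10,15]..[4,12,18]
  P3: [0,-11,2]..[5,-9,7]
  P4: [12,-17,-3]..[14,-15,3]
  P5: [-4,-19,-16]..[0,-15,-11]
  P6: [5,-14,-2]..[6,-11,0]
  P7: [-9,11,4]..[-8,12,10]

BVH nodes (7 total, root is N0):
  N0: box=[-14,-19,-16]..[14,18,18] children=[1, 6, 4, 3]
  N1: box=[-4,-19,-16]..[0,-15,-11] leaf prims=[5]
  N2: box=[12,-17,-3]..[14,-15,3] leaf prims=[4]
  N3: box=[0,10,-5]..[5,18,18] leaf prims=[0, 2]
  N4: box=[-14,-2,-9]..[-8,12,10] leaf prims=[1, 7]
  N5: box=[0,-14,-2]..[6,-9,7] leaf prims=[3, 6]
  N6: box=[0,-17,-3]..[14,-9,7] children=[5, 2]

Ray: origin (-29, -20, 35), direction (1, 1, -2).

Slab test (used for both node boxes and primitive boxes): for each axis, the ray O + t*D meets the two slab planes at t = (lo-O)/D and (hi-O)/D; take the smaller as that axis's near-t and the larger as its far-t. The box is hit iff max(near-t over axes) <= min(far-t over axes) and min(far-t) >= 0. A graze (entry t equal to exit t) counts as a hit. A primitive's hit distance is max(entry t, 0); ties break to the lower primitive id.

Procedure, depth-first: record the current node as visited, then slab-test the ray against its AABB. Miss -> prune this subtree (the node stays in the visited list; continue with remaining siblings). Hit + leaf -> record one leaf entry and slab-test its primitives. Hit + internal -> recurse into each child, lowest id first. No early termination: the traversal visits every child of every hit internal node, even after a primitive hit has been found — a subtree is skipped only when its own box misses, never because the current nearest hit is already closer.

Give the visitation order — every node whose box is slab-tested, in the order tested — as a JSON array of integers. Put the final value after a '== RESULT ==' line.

Trace the traversal:
N0 x:[15,43] y:[1,38] z:[17/2,51/2] -> hit [15,51/2], descend [1, 3, 4, 6]
  N1 x:[25,29] y:[1,5] z:[23,51/2] -> miss, prune
  N3 x:[29,34] y:[30,38] z:[17/2,20] -> miss, prune
  N4 x:[15,21] y:[18,32] z:[25/2,22] -> hit [18,21] leaf, test {P1@t=19, P7(miss)}
  N6 x:[29,43] y:[3,11] z:[14,19] -> miss, prune

5 AABB tests over nodes [0, 1, 3, 4, 6]; 1 leaf entered; closest P1.

== RESULT ==
[0, 1, 3, 4, 6]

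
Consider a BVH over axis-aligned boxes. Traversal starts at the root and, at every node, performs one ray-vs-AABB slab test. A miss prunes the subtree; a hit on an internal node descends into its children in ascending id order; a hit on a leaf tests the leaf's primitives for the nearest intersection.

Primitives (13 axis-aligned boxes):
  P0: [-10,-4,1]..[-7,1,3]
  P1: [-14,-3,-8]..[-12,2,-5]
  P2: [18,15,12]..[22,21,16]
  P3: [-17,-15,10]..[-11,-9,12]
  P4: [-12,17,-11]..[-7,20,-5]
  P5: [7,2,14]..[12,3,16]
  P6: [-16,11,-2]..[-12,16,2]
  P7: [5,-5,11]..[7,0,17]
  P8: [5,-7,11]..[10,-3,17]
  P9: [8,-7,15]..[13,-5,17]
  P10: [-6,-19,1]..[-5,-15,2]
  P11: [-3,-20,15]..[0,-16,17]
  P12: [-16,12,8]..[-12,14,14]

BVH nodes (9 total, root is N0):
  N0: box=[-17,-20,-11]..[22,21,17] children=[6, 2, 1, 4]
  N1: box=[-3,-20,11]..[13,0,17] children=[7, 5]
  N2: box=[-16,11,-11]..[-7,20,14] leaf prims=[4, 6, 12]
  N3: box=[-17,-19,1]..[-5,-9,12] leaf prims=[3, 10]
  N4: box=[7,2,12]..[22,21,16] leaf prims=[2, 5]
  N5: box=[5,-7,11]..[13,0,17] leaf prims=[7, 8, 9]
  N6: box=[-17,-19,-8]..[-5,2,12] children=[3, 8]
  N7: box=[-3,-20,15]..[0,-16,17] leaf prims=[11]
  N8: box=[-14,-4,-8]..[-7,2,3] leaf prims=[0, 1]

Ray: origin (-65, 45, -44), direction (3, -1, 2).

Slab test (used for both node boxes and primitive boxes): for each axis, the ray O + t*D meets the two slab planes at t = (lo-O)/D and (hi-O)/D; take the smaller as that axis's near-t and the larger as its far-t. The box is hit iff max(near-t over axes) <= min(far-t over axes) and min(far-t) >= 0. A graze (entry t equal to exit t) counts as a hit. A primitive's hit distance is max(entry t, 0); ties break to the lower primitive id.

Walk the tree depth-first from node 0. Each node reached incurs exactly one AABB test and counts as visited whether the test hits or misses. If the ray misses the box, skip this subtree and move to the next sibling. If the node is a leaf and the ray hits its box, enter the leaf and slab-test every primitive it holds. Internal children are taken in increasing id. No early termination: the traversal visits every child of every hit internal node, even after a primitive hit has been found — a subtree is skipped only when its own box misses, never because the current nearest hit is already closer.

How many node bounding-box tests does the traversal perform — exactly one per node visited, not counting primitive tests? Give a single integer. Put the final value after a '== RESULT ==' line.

Walk:
N0 x:[16,29] y:[24,65] z:[33/2,61/2] -> hit [24,29], descend [1, 2, 4, 6]
  N1 x:[62/3,26] y:[45,65] z:[55/2,61/2] -> miss, prune
  N2 x:[49/3,58/3] y:[25,34] z:[33/2,29] -> miss, prune
  N4 x:[24,29] y:[24,43] z:[28,30] -> hit [28,29] leaf, test {P2@t=28, P5(miss)}
  N6 x:[16,20] y:[43,64] z:[18,28] -> miss, prune

5 AABB tests over nodes [0, 1, 2, 4, 6]; 1 leaf entered; closest P2.

== RESULT ==
5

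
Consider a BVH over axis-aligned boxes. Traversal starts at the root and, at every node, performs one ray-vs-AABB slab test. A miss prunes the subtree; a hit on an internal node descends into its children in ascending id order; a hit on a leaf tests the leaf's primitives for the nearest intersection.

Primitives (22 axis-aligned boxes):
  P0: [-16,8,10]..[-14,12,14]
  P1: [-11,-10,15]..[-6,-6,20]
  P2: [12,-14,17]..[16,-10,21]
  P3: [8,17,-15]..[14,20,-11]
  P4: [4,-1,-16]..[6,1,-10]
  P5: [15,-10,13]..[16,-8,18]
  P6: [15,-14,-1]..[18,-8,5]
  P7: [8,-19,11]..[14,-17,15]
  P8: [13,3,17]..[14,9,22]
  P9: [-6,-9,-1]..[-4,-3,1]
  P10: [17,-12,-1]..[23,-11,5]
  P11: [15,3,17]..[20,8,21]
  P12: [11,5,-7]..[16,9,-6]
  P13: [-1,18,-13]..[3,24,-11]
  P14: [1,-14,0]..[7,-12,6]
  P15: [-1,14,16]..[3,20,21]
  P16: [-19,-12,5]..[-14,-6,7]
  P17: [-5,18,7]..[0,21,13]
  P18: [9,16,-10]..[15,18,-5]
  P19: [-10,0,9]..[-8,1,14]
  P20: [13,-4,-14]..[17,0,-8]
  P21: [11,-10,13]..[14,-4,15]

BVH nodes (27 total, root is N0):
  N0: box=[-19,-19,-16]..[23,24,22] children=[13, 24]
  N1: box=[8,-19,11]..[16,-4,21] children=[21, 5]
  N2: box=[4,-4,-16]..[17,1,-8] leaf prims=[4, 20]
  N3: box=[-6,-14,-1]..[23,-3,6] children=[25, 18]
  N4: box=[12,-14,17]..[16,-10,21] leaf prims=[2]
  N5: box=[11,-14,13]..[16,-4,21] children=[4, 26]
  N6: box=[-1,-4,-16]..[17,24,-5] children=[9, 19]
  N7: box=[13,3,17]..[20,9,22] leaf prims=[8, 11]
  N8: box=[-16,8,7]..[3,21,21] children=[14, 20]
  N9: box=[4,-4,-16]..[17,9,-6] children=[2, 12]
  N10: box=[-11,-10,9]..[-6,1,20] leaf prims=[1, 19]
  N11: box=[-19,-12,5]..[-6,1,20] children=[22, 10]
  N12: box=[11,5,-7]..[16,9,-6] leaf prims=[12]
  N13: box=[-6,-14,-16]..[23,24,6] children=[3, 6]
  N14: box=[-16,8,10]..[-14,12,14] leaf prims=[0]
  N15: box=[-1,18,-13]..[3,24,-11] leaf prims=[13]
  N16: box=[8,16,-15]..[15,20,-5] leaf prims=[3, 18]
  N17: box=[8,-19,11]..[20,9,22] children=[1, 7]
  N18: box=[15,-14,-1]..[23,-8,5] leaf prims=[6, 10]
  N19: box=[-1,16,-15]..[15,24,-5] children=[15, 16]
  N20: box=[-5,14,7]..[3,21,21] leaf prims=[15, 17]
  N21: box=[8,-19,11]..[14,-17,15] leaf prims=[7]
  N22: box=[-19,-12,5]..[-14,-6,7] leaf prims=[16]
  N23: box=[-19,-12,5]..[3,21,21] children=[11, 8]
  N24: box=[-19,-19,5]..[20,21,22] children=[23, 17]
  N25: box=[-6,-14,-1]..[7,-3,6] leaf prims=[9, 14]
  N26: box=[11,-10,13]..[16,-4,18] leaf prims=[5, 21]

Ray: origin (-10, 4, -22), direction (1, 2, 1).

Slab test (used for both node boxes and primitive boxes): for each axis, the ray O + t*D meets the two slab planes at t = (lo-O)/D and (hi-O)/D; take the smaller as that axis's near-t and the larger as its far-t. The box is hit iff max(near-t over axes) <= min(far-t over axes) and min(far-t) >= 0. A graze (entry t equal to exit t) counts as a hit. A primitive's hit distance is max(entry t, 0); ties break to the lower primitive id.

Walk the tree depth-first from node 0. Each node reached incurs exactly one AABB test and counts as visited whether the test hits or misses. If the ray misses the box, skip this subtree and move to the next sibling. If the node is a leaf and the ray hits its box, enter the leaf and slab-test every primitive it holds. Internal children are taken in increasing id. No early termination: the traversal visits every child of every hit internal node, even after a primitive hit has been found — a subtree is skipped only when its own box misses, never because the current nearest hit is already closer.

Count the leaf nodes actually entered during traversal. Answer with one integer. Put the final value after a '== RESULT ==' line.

Traverse from the root:
N0 x:[-9,33] y:[-23/2,10] z:[6,44] -> hit [6,10], descend [13, 24]
  N13 x:[4,33] y:[-9,10] z:[6,28] -> hit [6,10], descend [3, 6]
    N3 x:[4,33] y:[-9,-7/2] z:[21,28] -> miss, prune
    N6 x:[9,27] y:[-4,10] z:[6,17] -> hit [9,10], descend [9, 19]
      N9 x:[14,27] y:[-4,5/2] z:[6,16] -> miss, prune
      N19 x:[9,25] y:[6,10] z:[7,17] -> hit [9,10], descend [15, 16]
        N15 x:[9,13] y:[7,10] z:[9,11] -> hit [9,10] leaf, test {P13@t=9}
        N16 x:[18,25] y:[6,8] z:[7,17] -> miss, prune
  N24 x:[-9,30] y:[-23/2,17/2] z:[27,44] -> miss, prune

Visited [0, 13, 3, 6, 9, 19, 15, 16, 24]. Tests: 9 box, 1 leaf. Nearest: P13.

== RESULT ==
1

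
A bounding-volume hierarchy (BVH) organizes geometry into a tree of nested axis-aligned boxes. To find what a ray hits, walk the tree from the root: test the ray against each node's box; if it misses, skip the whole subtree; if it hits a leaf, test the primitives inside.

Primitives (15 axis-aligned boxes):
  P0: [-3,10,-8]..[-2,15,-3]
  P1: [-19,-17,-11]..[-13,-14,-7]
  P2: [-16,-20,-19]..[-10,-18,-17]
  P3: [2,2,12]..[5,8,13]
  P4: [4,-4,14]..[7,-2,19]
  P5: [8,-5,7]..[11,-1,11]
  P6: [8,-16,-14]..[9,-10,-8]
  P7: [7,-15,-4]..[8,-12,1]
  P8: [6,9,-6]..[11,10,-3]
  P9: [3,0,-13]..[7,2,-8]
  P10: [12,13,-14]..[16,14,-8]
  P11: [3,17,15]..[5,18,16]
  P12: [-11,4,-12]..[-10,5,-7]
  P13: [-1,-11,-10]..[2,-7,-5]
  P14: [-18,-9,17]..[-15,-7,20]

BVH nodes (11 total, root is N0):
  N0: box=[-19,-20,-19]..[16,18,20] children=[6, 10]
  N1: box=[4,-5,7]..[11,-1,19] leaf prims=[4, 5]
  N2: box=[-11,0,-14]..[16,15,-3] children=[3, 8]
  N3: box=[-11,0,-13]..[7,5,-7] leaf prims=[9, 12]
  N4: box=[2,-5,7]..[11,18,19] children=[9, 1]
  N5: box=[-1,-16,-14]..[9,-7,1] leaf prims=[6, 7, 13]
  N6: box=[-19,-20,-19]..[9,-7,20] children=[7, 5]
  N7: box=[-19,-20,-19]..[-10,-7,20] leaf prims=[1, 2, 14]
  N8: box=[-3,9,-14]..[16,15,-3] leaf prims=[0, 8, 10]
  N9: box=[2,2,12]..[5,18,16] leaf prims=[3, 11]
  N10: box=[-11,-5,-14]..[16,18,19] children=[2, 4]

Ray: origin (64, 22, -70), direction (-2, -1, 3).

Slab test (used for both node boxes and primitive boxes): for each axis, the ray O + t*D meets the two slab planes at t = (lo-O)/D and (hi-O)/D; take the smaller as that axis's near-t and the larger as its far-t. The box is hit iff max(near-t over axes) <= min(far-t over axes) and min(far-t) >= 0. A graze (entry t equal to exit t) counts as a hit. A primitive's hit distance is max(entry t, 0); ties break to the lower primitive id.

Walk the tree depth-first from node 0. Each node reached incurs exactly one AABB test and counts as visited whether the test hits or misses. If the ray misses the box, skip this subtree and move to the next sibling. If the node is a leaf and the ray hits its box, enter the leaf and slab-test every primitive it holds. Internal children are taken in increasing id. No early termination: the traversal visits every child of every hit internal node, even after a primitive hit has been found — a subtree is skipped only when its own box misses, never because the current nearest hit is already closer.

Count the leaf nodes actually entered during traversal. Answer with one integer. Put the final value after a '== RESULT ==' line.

Walk:
N0 x:[24,83/2] y:[4,42] z:[17,30] -> hit [24,30], descend [6, 10]
  N6 x:[55/2,83/2] y:[29,42] z:[17,30] -> hit [29,30], descend [5, 7]
    N5 x:[55/2,65/2] y:[29,38] z:[56/3,71/3] -> miss, prune
    N7 x:[37,83/2] y:[29,42] z:[17,30] -> miss, prune
  N10 x:[24,75/2] y:[4,27] z:[56/3,89/3] -> hit [24,27], descend [2, 4]
    N2 x:[24,75/2] y:[7,22] z:[56/3,67/3] -> miss, prune
    N4 x:[53/2,31] y:[4,27] z:[77/3,89/3] -> hit [53/2,27], descend [1, 9]
      N1 x:[53/2,30] y:[23,27] z:[77/3,89/3] -> hit [53/2,27] leaf, test {P4(miss), P5@t=53/2}
      N9 x:[59/2,31] y:[4,20] z:[82/3,86/3] -> miss, prune

order=[0, 6, 5, 7, 10, 2, 4, 1, 9]  |boxes|=9  |leaves|=1  hit=P5

== RESULT ==
1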